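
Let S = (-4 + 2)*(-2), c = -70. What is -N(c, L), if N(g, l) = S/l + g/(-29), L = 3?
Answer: -326/87 ≈ -3.7471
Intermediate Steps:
S = 4 (S = -2*(-2) = 4)
N(g, l) = 4/l - g/29 (N(g, l) = 4/l + g/(-29) = 4/l + g*(-1/29) = 4/l - g/29)
-N(c, L) = -(4/3 - 1/29*(-70)) = -(4*(⅓) + 70/29) = -(4/3 + 70/29) = -1*326/87 = -326/87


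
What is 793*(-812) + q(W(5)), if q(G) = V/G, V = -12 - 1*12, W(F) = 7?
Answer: -4507436/7 ≈ -6.4392e+5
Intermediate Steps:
V = -24 (V = -12 - 12 = -24)
q(G) = -24/G
793*(-812) + q(W(5)) = 793*(-812) - 24/7 = -643916 - 24*1/7 = -643916 - 24/7 = -4507436/7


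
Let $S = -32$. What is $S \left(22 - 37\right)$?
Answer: $480$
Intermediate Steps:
$S \left(22 - 37\right) = - 32 \left(22 - 37\right) = \left(-32\right) \left(-15\right) = 480$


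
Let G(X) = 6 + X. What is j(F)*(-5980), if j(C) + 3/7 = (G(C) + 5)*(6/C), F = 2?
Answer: -1614600/7 ≈ -2.3066e+5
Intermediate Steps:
j(C) = -3/7 + 6*(11 + C)/C (j(C) = -3/7 + ((6 + C) + 5)*(6/C) = -3/7 + (11 + C)*(6/C) = -3/7 + 6*(11 + C)/C)
j(F)*(-5980) = (39/7 + 66/2)*(-5980) = (39/7 + 66*(1/2))*(-5980) = (39/7 + 33)*(-5980) = (270/7)*(-5980) = -1614600/7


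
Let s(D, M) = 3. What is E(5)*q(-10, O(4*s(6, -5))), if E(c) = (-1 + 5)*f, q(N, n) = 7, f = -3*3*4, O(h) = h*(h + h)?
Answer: -1008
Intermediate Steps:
O(h) = 2*h² (O(h) = h*(2*h) = 2*h²)
f = -36 (f = -9*4 = -36)
E(c) = -144 (E(c) = (-1 + 5)*(-36) = 4*(-36) = -144)
E(5)*q(-10, O(4*s(6, -5))) = -144*7 = -1008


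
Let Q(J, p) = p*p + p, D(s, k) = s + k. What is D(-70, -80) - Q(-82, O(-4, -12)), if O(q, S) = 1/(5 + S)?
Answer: -7344/49 ≈ -149.88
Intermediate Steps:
D(s, k) = k + s
Q(J, p) = p + p**2 (Q(J, p) = p**2 + p = p + p**2)
D(-70, -80) - Q(-82, O(-4, -12)) = (-80 - 70) - (1 + 1/(5 - 12))/(5 - 12) = -150 - (1 + 1/(-7))/(-7) = -150 - (-1)*(1 - 1/7)/7 = -150 - (-1)*6/(7*7) = -150 - 1*(-6/49) = -150 + 6/49 = -7344/49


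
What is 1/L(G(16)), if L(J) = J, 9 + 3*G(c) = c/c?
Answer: -3/8 ≈ -0.37500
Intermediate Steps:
G(c) = -8/3 (G(c) = -3 + (c/c)/3 = -3 + (⅓)*1 = -3 + ⅓ = -8/3)
1/L(G(16)) = 1/(-8/3) = -3/8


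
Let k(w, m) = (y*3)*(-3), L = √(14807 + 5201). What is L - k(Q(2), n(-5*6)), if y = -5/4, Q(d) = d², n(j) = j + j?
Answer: -45/4 + 2*√5002 ≈ 130.20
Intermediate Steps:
L = 2*√5002 (L = √20008 = 2*√5002 ≈ 141.45)
n(j) = 2*j
y = -5/4 (y = -5*¼ = -5/4 ≈ -1.2500)
k(w, m) = 45/4 (k(w, m) = -5/4*3*(-3) = -15/4*(-3) = 45/4)
L - k(Q(2), n(-5*6)) = 2*√5002 - 1*45/4 = 2*√5002 - 45/4 = -45/4 + 2*√5002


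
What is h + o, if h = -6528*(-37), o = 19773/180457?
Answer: 43586881725/180457 ≈ 2.4154e+5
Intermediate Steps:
o = 19773/180457 (o = 19773*(1/180457) = 19773/180457 ≈ 0.10957)
h = 241536
h + o = 241536 + 19773/180457 = 43586881725/180457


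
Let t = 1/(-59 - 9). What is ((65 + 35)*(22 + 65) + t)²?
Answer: 349989376801/4624 ≈ 7.5690e+7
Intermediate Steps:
t = -1/68 (t = 1/(-68) = -1/68 ≈ -0.014706)
((65 + 35)*(22 + 65) + t)² = ((65 + 35)*(22 + 65) - 1/68)² = (100*87 - 1/68)² = (8700 - 1/68)² = (591599/68)² = 349989376801/4624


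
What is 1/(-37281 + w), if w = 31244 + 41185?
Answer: 1/35148 ≈ 2.8451e-5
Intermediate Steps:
w = 72429
1/(-37281 + w) = 1/(-37281 + 72429) = 1/35148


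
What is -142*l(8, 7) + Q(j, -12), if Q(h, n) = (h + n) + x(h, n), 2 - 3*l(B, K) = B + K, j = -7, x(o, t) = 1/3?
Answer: 1790/3 ≈ 596.67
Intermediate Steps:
x(o, t) = 1/3
l(B, K) = 2/3 - B/3 - K/3 (l(B, K) = 2/3 - (B + K)/3 = 2/3 + (-B/3 - K/3) = 2/3 - B/3 - K/3)
Q(h, n) = 1/3 + h + n (Q(h, n) = (h + n) + 1/3 = 1/3 + h + n)
-142*l(8, 7) + Q(j, -12) = -142*(2/3 - 1/3*8 - 1/3*7) + (1/3 - 7 - 12) = -142*(2/3 - 8/3 - 7/3) - 56/3 = -142*(-13/3) - 56/3 = 1846/3 - 56/3 = 1790/3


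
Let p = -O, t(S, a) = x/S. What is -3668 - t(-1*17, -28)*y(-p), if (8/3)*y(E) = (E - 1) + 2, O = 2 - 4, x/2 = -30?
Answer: -124667/34 ≈ -3666.7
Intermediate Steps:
x = -60 (x = 2*(-30) = -60)
O = -2
t(S, a) = -60/S
p = 2 (p = -1*(-2) = 2)
y(E) = 3/8 + 3*E/8 (y(E) = 3*((E - 1) + 2)/8 = 3*((-1 + E) + 2)/8 = 3*(1 + E)/8 = 3/8 + 3*E/8)
-3668 - t(-1*17, -28)*y(-p) = -3668 - (-60/((-1*17)))*(3/8 + 3*(-1*2)/8) = -3668 - (-60/(-17))*(3/8 + (3/8)*(-2)) = -3668 - (-60*(-1/17))*(3/8 - ¾) = -3668 - 60*(-3)/(17*8) = -3668 - 1*(-45/34) = -3668 + 45/34 = -124667/34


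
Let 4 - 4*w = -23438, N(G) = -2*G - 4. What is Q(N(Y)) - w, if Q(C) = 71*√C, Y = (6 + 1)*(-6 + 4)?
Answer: -11721/2 + 142*√6 ≈ -5512.7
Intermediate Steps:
Y = -14 (Y = 7*(-2) = -14)
N(G) = -4 - 2*G
w = 11721/2 (w = 1 - ¼*(-23438) = 1 + 11719/2 = 11721/2 ≈ 5860.5)
Q(N(Y)) - w = 71*√(-4 - 2*(-14)) - 1*11721/2 = 71*√(-4 + 28) - 11721/2 = 71*√24 - 11721/2 = 71*(2*√6) - 11721/2 = 142*√6 - 11721/2 = -11721/2 + 142*√6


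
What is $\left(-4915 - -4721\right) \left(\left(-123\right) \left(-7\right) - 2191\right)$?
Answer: $258020$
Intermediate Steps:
$\left(-4915 - -4721\right) \left(\left(-123\right) \left(-7\right) - 2191\right) = \left(-4915 + 4721\right) \left(861 - 2191\right) = \left(-194\right) \left(-1330\right) = 258020$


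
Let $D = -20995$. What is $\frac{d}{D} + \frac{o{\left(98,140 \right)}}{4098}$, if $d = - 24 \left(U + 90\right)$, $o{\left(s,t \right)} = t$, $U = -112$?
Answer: $\frac{387778}{43018755} \approx 0.0090142$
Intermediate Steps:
$d = 528$ ($d = - 24 \left(-112 + 90\right) = \left(-24\right) \left(-22\right) = 528$)
$\frac{d}{D} + \frac{o{\left(98,140 \right)}}{4098} = \frac{528}{-20995} + \frac{140}{4098} = 528 \left(- \frac{1}{20995}\right) + 140 \cdot \frac{1}{4098} = - \frac{528}{20995} + \frac{70}{2049} = \frac{387778}{43018755}$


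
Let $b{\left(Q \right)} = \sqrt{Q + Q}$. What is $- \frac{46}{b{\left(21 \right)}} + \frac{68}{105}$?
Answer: $\frac{68}{105} - \frac{23 \sqrt{42}}{21} \approx -6.4503$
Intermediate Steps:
$b{\left(Q \right)} = \sqrt{2} \sqrt{Q}$ ($b{\left(Q \right)} = \sqrt{2 Q} = \sqrt{2} \sqrt{Q}$)
$- \frac{46}{b{\left(21 \right)}} + \frac{68}{105} = - \frac{46}{\sqrt{2} \sqrt{21}} + \frac{68}{105} = - \frac{46}{\sqrt{42}} + 68 \cdot \frac{1}{105} = - 46 \frac{\sqrt{42}}{42} + \frac{68}{105} = - \frac{23 \sqrt{42}}{21} + \frac{68}{105} = \frac{68}{105} - \frac{23 \sqrt{42}}{21}$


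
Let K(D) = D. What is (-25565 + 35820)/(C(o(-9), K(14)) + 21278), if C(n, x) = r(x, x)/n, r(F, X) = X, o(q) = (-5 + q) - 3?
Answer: 174335/361712 ≈ 0.48197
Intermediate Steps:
o(q) = -8 + q
C(n, x) = x/n
(-25565 + 35820)/(C(o(-9), K(14)) + 21278) = (-25565 + 35820)/(14/(-8 - 9) + 21278) = 10255/(14/(-17) + 21278) = 10255/(14*(-1/17) + 21278) = 10255/(-14/17 + 21278) = 10255/(361712/17) = 10255*(17/361712) = 174335/361712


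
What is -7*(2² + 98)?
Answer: -714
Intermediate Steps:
-7*(2² + 98) = -7*(4 + 98) = -7*102 = -714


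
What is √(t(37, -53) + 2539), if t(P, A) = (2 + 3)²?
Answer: 2*√641 ≈ 50.636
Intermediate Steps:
t(P, A) = 25 (t(P, A) = 5² = 25)
√(t(37, -53) + 2539) = √(25 + 2539) = √2564 = 2*√641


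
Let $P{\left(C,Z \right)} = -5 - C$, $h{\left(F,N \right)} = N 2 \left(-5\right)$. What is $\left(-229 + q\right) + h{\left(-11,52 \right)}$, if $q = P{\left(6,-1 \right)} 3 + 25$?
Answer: $-757$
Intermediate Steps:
$h{\left(F,N \right)} = - 10 N$ ($h{\left(F,N \right)} = 2 N \left(-5\right) = - 10 N$)
$q = -8$ ($q = \left(-5 - 6\right) 3 + 25 = \left(-11\right) 3 + 25 = -33 + 25 = -8$)
$\left(-229 + q\right) + h{\left(-11,52 \right)} = \left(-229 - 8\right) - 520 = -237 - 520 = -757$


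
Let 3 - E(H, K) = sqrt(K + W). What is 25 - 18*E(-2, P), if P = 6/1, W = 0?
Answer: -29 + 18*sqrt(6) ≈ 15.091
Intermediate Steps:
P = 6 (P = 6*1 = 6)
E(H, K) = 3 - sqrt(K) (E(H, K) = 3 - sqrt(K + 0) = 3 - sqrt(K))
25 - 18*E(-2, P) = 25 - 18*(3 - sqrt(6)) = 25 + (-54 + 18*sqrt(6)) = -29 + 18*sqrt(6)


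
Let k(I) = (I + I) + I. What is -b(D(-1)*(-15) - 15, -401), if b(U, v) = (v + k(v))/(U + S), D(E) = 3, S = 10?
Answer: -802/25 ≈ -32.080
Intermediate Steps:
k(I) = 3*I (k(I) = 2*I + I = 3*I)
b(U, v) = 4*v/(10 + U) (b(U, v) = (v + 3*v)/(U + 10) = (4*v)/(10 + U) = 4*v/(10 + U))
-b(D(-1)*(-15) - 15, -401) = -4*(-401)/(10 + (3*(-15) - 15)) = -4*(-401)/(10 + (-45 - 15)) = -4*(-401)/(10 - 60) = -4*(-401)/(-50) = -4*(-401)*(-1)/50 = -1*802/25 = -802/25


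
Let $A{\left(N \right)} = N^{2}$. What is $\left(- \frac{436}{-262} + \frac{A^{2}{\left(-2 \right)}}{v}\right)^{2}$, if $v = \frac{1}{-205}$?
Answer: $\frac{184437609444}{17161} \approx 1.0747 \cdot 10^{7}$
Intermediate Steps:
$v = - \frac{1}{205} \approx -0.0048781$
$\left(- \frac{436}{-262} + \frac{A^{2}{\left(-2 \right)}}{v}\right)^{2} = \left(- \frac{436}{-262} + \frac{\left(\left(-2\right)^{2}\right)^{2}}{- \frac{1}{205}}\right)^{2} = \left(\left(-436\right) \left(- \frac{1}{262}\right) + 4^{2} \left(-205\right)\right)^{2} = \left(\frac{218}{131} + 16 \left(-205\right)\right)^{2} = \left(\frac{218}{131} - 3280\right)^{2} = \left(- \frac{429462}{131}\right)^{2} = \frac{184437609444}{17161}$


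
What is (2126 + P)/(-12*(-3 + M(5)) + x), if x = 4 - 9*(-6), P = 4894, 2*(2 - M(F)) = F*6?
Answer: 702/25 ≈ 28.080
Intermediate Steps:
M(F) = 2 - 3*F (M(F) = 2 - F*6/2 = 2 - 3*F)
x = 58 (x = 4 + 54 = 58)
(2126 + P)/(-12*(-3 + M(5)) + x) = (2126 + 4894)/(-12*(-3 + (2 - 3*5)) + 58) = 7020/(-12*(-3 + (2 - 15)) + 58) = 7020/(-12*(-3 - 13) + 58) = 7020/(-12*(-16) + 58) = 7020/(192 + 58) = 7020/250 = 7020*(1/250) = 702/25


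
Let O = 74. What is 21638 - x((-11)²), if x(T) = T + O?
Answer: 21443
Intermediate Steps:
x(T) = 74 + T (x(T) = T + 74 = 74 + T)
21638 - x((-11)²) = 21638 - (74 + (-11)²) = 21638 - (74 + 121) = 21638 - 1*195 = 21638 - 195 = 21443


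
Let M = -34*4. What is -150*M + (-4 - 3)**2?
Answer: 20449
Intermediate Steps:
M = -136
-150*M + (-4 - 3)**2 = -150*(-136) + (-4 - 3)**2 = 20400 + (-7)**2 = 20400 + 49 = 20449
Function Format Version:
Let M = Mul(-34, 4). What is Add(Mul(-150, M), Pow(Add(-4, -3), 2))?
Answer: 20449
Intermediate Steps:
M = -136
Add(Mul(-150, M), Pow(Add(-4, -3), 2)) = Add(Mul(-150, -136), Pow(Add(-4, -3), 2)) = Add(20400, Pow(-7, 2)) = Add(20400, 49) = 20449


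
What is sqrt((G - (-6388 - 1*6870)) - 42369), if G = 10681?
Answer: I*sqrt(18430) ≈ 135.76*I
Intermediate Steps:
sqrt((G - (-6388 - 1*6870)) - 42369) = sqrt((10681 - (-6388 - 1*6870)) - 42369) = sqrt((10681 - (-6388 - 6870)) - 42369) = sqrt((10681 - 1*(-13258)) - 42369) = sqrt((10681 + 13258) - 42369) = sqrt(23939 - 42369) = sqrt(-18430) = I*sqrt(18430)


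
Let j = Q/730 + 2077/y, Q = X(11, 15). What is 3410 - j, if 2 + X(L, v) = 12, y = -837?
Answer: 6725974/1971 ≈ 3412.5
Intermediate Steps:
X(L, v) = 10 (X(L, v) = -2 + 12 = 10)
Q = 10
j = -4864/1971 (j = 10/730 + 2077/(-837) = 10*(1/730) + 2077*(-1/837) = 1/73 - 67/27 = -4864/1971 ≈ -2.4678)
3410 - j = 3410 - 1*(-4864/1971) = 3410 + 4864/1971 = 6725974/1971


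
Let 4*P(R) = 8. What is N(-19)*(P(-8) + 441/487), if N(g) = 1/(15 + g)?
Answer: -1415/1948 ≈ -0.72639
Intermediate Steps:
P(R) = 2 (P(R) = (¼)*8 = 2)
N(-19)*(P(-8) + 441/487) = (2 + 441/487)/(15 - 19) = (2 + 441*(1/487))/(-4) = -(2 + 441/487)/4 = -¼*1415/487 = -1415/1948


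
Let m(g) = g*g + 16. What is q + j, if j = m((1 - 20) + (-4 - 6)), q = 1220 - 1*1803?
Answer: 274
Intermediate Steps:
m(g) = 16 + g² (m(g) = g² + 16 = 16 + g²)
q = -583 (q = 1220 - 1803 = -583)
j = 857 (j = 16 + ((1 - 20) + (-4 - 6))² = 16 + (-19 - 10)² = 16 + (-29)² = 16 + 841 = 857)
q + j = -583 + 857 = 274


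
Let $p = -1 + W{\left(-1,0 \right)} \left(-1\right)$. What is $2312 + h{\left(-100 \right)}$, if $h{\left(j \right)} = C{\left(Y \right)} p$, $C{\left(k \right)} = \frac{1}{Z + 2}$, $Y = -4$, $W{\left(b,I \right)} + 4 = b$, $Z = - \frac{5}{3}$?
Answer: $2324$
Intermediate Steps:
$Z = - \frac{5}{3}$ ($Z = \left(-5\right) \frac{1}{3} = - \frac{5}{3} \approx -1.6667$)
$W{\left(b,I \right)} = -4 + b$
$p = 4$ ($p = -1 + \left(-4 - 1\right) \left(-1\right) = -1 - -5 = -1 + 5 = 4$)
$C{\left(k \right)} = 3$ ($C{\left(k \right)} = \frac{1}{- \frac{5}{3} + 2} = \frac{1}{\frac{1}{3}} = 3$)
$h{\left(j \right)} = 12$ ($h{\left(j \right)} = 3 \cdot 4 = 12$)
$2312 + h{\left(-100 \right)} = 2312 + 12 = 2324$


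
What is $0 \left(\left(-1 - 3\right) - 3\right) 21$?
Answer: $0$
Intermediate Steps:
$0 \left(\left(-1 - 3\right) - 3\right) 21 = 0 \left(-4 - 3\right) 21 = 0 \left(-7\right) 21 = 0 \cdot 21 = 0$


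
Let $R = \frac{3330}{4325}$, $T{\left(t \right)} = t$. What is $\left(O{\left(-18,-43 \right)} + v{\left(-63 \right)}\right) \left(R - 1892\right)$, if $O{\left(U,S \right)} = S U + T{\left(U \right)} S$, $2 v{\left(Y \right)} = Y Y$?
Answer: $- \frac{1155773241}{173} \approx -6.6808 \cdot 10^{6}$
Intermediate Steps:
$v{\left(Y \right)} = \frac{Y^{2}}{2}$ ($v{\left(Y \right)} = \frac{Y Y}{2} = \frac{Y^{2}}{2}$)
$R = \frac{666}{865}$ ($R = 3330 \cdot \frac{1}{4325} = \frac{666}{865} \approx 0.76994$)
$O{\left(U,S \right)} = 2 S U$ ($O{\left(U,S \right)} = S U + U S = S U + S U = 2 S U$)
$\left(O{\left(-18,-43 \right)} + v{\left(-63 \right)}\right) \left(R - 1892\right) = \left(2 \left(-43\right) \left(-18\right) + \frac{\left(-63\right)^{2}}{2}\right) \left(\frac{666}{865} - 1892\right) = \left(1548 + \frac{1}{2} \cdot 3969\right) \left(- \frac{1635914}{865}\right) = \left(1548 + \frac{3969}{2}\right) \left(- \frac{1635914}{865}\right) = \frac{7065}{2} \left(- \frac{1635914}{865}\right) = - \frac{1155773241}{173}$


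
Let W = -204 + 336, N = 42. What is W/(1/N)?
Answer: 5544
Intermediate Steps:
W = 132
W/(1/N) = 132/(1/42) = 132*42 = 5544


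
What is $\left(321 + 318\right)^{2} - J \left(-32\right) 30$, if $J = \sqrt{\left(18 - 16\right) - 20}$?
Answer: $408321 + 2880 i \sqrt{2} \approx 4.0832 \cdot 10^{5} + 4072.9 i$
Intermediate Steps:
$J = 3 i \sqrt{2}$ ($J = \sqrt{\left(18 - 16\right) - 20} = \sqrt{2 - 20} = \sqrt{-18} = 3 i \sqrt{2} \approx 4.2426 i$)
$\left(321 + 318\right)^{2} - J \left(-32\right) 30 = \left(321 + 318\right)^{2} - 3 i \sqrt{2} \left(-32\right) 30 = 639^{2} - - 96 i \sqrt{2} \cdot 30 = 408321 - - 2880 i \sqrt{2} = 408321 + 2880 i \sqrt{2}$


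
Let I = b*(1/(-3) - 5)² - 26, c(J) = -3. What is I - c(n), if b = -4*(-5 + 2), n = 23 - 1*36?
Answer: 955/3 ≈ 318.33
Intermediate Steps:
n = -13 (n = 23 - 36 = -13)
b = 12 (b = -4*(-3) = 12)
I = 946/3 (I = 12*(1/(-3) - 5)² - 26 = 12*(-⅓ - 5)² - 26 = 12*(-16/3)² - 26 = 12*(256/9) - 26 = 1024/3 - 26 = 946/3 ≈ 315.33)
I - c(n) = 946/3 - 1*(-3) = 946/3 + 3 = 955/3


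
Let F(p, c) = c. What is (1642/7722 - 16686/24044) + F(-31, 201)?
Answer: 9307463081/46416942 ≈ 200.52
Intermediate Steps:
(1642/7722 - 16686/24044) + F(-31, 201) = (1642/7722 - 16686/24044) + 201 = (1642*(1/7722) - 16686*1/24044) + 201 = (821/3861 - 8343/12022) + 201 = -22342261/46416942 + 201 = 9307463081/46416942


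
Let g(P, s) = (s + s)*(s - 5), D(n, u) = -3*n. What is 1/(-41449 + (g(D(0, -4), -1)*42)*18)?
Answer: -1/32377 ≈ -3.0886e-5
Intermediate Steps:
g(P, s) = 2*s*(-5 + s) (g(P, s) = (2*s)*(-5 + s) = 2*s*(-5 + s))
1/(-41449 + (g(D(0, -4), -1)*42)*18) = 1/(-41449 + ((2*(-1)*(-5 - 1))*42)*18) = 1/(-41449 + ((2*(-1)*(-6))*42)*18) = 1/(-41449 + (12*42)*18) = 1/(-41449 + 504*18) = 1/(-41449 + 9072) = 1/(-32377) = -1/32377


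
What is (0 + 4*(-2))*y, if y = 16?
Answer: -128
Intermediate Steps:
(0 + 4*(-2))*y = (0 + 4*(-2))*16 = (0 - 8)*16 = -8*16 = -128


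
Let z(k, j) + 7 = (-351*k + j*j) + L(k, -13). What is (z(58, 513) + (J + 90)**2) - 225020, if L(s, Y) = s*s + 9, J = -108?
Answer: 21481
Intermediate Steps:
L(s, Y) = 9 + s**2 (L(s, Y) = s**2 + 9 = 9 + s**2)
z(k, j) = 2 + j**2 + k**2 - 351*k (z(k, j) = -7 + ((-351*k + j*j) + (9 + k**2)) = -7 + ((-351*k + j**2) + (9 + k**2)) = -7 + ((j**2 - 351*k) + (9 + k**2)) = -7 + (9 + j**2 + k**2 - 351*k) = 2 + j**2 + k**2 - 351*k)
(z(58, 513) + (J + 90)**2) - 225020 = ((2 + 513**2 + 58**2 - 351*58) + (-108 + 90)**2) - 225020 = ((2 + 263169 + 3364 - 20358) + (-18)**2) - 225020 = (246177 + 324) - 225020 = 246501 - 225020 = 21481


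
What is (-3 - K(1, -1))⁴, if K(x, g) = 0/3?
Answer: 81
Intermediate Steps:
K(x, g) = 0 (K(x, g) = 0*(⅓) = 0)
(-3 - K(1, -1))⁴ = (-3 - 1*0)⁴ = (-3 + 0)⁴ = (-3)⁴ = 81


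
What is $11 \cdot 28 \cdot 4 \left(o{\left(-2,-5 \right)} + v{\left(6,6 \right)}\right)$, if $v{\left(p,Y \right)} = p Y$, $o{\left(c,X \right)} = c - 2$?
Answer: $39424$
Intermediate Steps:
$o{\left(c,X \right)} = -2 + c$
$v{\left(p,Y \right)} = Y p$
$11 \cdot 28 \cdot 4 \left(o{\left(-2,-5 \right)} + v{\left(6,6 \right)}\right) = 11 \cdot 28 \cdot 4 \left(\left(-2 - 2\right) + 6 \cdot 6\right) = 308 \cdot 4 \left(-4 + 36\right) = 308 \cdot 4 \cdot 32 = 308 \cdot 128 = 39424$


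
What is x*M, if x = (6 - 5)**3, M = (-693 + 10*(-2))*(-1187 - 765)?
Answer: 1391776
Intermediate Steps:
M = 1391776 (M = (-693 - 20)*(-1952) = -713*(-1952) = 1391776)
x = 1 (x = 1**3 = 1)
x*M = 1*1391776 = 1391776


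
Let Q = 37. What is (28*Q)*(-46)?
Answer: -47656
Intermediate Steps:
(28*Q)*(-46) = (28*37)*(-46) = 1036*(-46) = -47656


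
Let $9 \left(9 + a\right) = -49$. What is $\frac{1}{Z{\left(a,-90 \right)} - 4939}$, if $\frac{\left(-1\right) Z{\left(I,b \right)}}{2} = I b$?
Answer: $- \frac{1}{7539} \approx -0.00013264$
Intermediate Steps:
$a = - \frac{130}{9}$ ($a = -9 + \frac{1}{9} \left(-49\right) = -9 - \frac{49}{9} = - \frac{130}{9} \approx -14.444$)
$Z{\left(I,b \right)} = - 2 I b$
$\frac{1}{Z{\left(a,-90 \right)} - 4939} = \frac{1}{\left(-2\right) \left(- \frac{130}{9}\right) \left(-90\right) - 4939} = \frac{1}{-2600 - 4939} = \frac{1}{-7539} = - \frac{1}{7539}$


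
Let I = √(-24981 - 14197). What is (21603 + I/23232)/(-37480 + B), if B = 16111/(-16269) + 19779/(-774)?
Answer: -10075163934/17492227235 - 21199*I*√39178/18471791960160 ≈ -0.57598 - 2.2716e-7*I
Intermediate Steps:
I = I*√39178 (I = √(-39178) = I*√39178 ≈ 197.93*I)
B = -12379795/466378 (B = 16111*(-1/16269) + 19779*(-1/774) = -16111/16269 - 6593/258 = -12379795/466378 ≈ -26.545)
(21603 + I/23232)/(-37480 + B) = (21603 + (I*√39178)/23232)/(-37480 - 12379795/466378) = (21603 + (I*√39178)*(1/23232))/(-17492227235/466378) = (21603 + I*√39178/23232)*(-466378/17492227235) = -10075163934/17492227235 - 21199*I*√39178/18471791960160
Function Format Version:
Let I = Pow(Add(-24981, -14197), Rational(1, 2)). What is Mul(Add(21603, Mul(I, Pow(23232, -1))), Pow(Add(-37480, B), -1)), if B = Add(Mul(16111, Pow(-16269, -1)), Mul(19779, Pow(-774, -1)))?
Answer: Add(Rational(-10075163934, 17492227235), Mul(Rational(-21199, 18471791960160), I, Pow(39178, Rational(1, 2)))) ≈ Add(-0.57598, Mul(-2.2716e-7, I))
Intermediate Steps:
I = Mul(I, Pow(39178, Rational(1, 2))) (I = Pow(-39178, Rational(1, 2)) = Mul(I, Pow(39178, Rational(1, 2))) ≈ Mul(197.93, I))
B = Rational(-12379795, 466378) (B = Add(Mul(16111, Rational(-1, 16269)), Mul(19779, Rational(-1, 774))) = Add(Rational(-16111, 16269), Rational(-6593, 258)) = Rational(-12379795, 466378) ≈ -26.545)
Mul(Add(21603, Mul(I, Pow(23232, -1))), Pow(Add(-37480, B), -1)) = Mul(Add(21603, Mul(Mul(I, Pow(39178, Rational(1, 2))), Pow(23232, -1))), Pow(Add(-37480, Rational(-12379795, 466378)), -1)) = Mul(Add(21603, Mul(Mul(I, Pow(39178, Rational(1, 2))), Rational(1, 23232))), Pow(Rational(-17492227235, 466378), -1)) = Mul(Add(21603, Mul(Rational(1, 23232), I, Pow(39178, Rational(1, 2)))), Rational(-466378, 17492227235)) = Add(Rational(-10075163934, 17492227235), Mul(Rational(-21199, 18471791960160), I, Pow(39178, Rational(1, 2))))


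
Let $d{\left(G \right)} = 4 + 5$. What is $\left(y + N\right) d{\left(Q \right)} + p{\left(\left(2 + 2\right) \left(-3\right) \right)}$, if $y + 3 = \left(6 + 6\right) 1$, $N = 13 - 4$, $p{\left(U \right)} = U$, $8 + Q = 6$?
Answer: $150$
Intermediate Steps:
$Q = -2$ ($Q = -8 + 6 = -2$)
$d{\left(G \right)} = 9$
$N = 9$ ($N = 13 - 4 = 9$)
$y = 9$ ($y = -3 + \left(6 + 6\right) 1 = -3 + 12 \cdot 1 = -3 + 12 = 9$)
$\left(y + N\right) d{\left(Q \right)} + p{\left(\left(2 + 2\right) \left(-3\right) \right)} = \left(9 + 9\right) 9 + \left(2 + 2\right) \left(-3\right) = 18 \cdot 9 + 4 \left(-3\right) = 162 - 12 = 150$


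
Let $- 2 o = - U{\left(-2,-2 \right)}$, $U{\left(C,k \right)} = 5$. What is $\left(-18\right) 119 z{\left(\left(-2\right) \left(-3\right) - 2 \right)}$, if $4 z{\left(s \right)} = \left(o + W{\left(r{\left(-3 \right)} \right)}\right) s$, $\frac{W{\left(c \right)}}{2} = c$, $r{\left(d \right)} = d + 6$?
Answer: $-18207$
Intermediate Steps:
$r{\left(d \right)} = 6 + d$
$W{\left(c \right)} = 2 c$
$o = \frac{5}{2}$ ($o = - \frac{\left(-1\right) 5}{2} = \left(- \frac{1}{2}\right) \left(-5\right) = \frac{5}{2} \approx 2.5$)
$z{\left(s \right)} = \frac{17 s}{8}$ ($z{\left(s \right)} = \frac{\left(\frac{5}{2} + 2 \left(6 - 3\right)\right) s}{4} = \frac{\left(\frac{5}{2} + 2 \cdot 3\right) s}{4} = \frac{\left(\frac{5}{2} + 6\right) s}{4} = \frac{\frac{17}{2} s}{4} = \frac{17 s}{8}$)
$\left(-18\right) 119 z{\left(\left(-2\right) \left(-3\right) - 2 \right)} = \left(-18\right) 119 \frac{17 \left(\left(-2\right) \left(-3\right) - 2\right)}{8} = - 2142 \frac{17 \left(6 - 2\right)}{8} = - 2142 \cdot \frac{17}{8} \cdot 4 = \left(-2142\right) \frac{17}{2} = -18207$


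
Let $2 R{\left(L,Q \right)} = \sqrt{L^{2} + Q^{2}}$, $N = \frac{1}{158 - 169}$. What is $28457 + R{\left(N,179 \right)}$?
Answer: $28457 + \frac{\sqrt{3876962}}{22} \approx 28547.0$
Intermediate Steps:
$N = - \frac{1}{11}$ ($N = \frac{1}{-11} = - \frac{1}{11} \approx -0.090909$)
$R{\left(L,Q \right)} = \frac{\sqrt{L^{2} + Q^{2}}}{2}$
$28457 + R{\left(N,179 \right)} = 28457 + \frac{\sqrt{\left(- \frac{1}{11}\right)^{2} + 179^{2}}}{2} = 28457 + \frac{\sqrt{\frac{1}{121} + 32041}}{2} = 28457 + \frac{\sqrt{\frac{3876962}{121}}}{2} = 28457 + \frac{\frac{1}{11} \sqrt{3876962}}{2} = 28457 + \frac{\sqrt{3876962}}{22}$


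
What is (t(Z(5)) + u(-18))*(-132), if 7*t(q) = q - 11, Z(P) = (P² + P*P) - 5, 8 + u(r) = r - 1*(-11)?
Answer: 9372/7 ≈ 1338.9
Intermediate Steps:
u(r) = 3 + r (u(r) = -8 + (r - 1*(-11)) = -8 + (r + 11) = -8 + (11 + r) = 3 + r)
Z(P) = -5 + 2*P² (Z(P) = (P² + P²) - 5 = 2*P² - 5 = -5 + 2*P²)
t(q) = -11/7 + q/7 (t(q) = (q - 11)/7 = (-11 + q)/7 = -11/7 + q/7)
(t(Z(5)) + u(-18))*(-132) = ((-11/7 + (-5 + 2*5²)/7) + (3 - 18))*(-132) = ((-11/7 + (-5 + 2*25)/7) - 15)*(-132) = ((-11/7 + (-5 + 50)/7) - 15)*(-132) = ((-11/7 + (⅐)*45) - 15)*(-132) = ((-11/7 + 45/7) - 15)*(-132) = (34/7 - 15)*(-132) = -71/7*(-132) = 9372/7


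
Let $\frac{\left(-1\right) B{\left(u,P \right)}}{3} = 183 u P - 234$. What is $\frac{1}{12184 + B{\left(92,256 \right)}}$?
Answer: $- \frac{1}{12917162} \approx -7.7416 \cdot 10^{-8}$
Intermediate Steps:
$B{\left(u,P \right)} = 702 - 549 P u$ ($B{\left(u,P \right)} = - 3 \left(183 u P - 234\right) = - 3 \left(183 P u - 234\right) = - 3 \left(-234 + 183 P u\right) = 702 - 549 P u$)
$\frac{1}{12184 + B{\left(92,256 \right)}} = \frac{1}{12184 + \left(702 - 140544 \cdot 92\right)} = \frac{1}{12184 + \left(702 - 12930048\right)} = \frac{1}{12184 - 12929346} = \frac{1}{-12917162} = - \frac{1}{12917162}$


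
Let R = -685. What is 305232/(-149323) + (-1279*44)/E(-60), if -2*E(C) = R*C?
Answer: 1065391774/1534293825 ≈ 0.69439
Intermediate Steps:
E(C) = 685*C/2 (E(C) = -(-685)*C/2 = 685*C/2)
305232/(-149323) + (-1279*44)/E(-60) = 305232/(-149323) + (-1279*44)/(((685/2)*(-60))) = 305232*(-1/149323) - 56276/(-20550) = -305232/149323 - 56276*(-1/20550) = -305232/149323 + 28138/10275 = 1065391774/1534293825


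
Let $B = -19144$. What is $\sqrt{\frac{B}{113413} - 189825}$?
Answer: $\frac{i \sqrt{2441627860288897}}{113413} \approx 435.69 i$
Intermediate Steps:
$\sqrt{\frac{B}{113413} - 189825} = \sqrt{- \frac{19144}{113413} - 189825} = \sqrt{- \frac{21528641869}{113413}} = \frac{i \sqrt{2441627860288897}}{113413}$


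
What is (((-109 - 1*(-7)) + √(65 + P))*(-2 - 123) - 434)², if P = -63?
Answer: 151715106 - 3079000*√2 ≈ 1.4736e+8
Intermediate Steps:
(((-109 - 1*(-7)) + √(65 + P))*(-2 - 123) - 434)² = (((-109 - 1*(-7)) + √(65 - 63))*(-2 - 123) - 434)² = (((-109 + 7) + √2)*(-125) - 434)² = ((-102 + √2)*(-125) - 434)² = ((12750 - 125*√2) - 434)² = (12316 - 125*√2)²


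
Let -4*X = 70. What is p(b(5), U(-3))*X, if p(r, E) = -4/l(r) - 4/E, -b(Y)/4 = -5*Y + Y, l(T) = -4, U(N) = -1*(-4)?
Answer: 0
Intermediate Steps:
U(N) = 4
X = -35/2 (X = -¼*70 = -35/2 ≈ -17.500)
b(Y) = 16*Y (b(Y) = -4*(-5*Y + Y) = -(-16)*Y = 16*Y)
p(r, E) = 1 - 4/E (p(r, E) = -4/(-4) - 4/E = -4*(-¼) - 4/E = 1 - 4/E)
p(b(5), U(-3))*X = ((-4 + 4)/4)*(-35/2) = ((¼)*0)*(-35/2) = 0*(-35/2) = 0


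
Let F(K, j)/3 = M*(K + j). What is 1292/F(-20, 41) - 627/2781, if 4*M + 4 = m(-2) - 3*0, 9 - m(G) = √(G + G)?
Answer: 873031/62727 + 10336*I/1827 ≈ 13.918 + 5.6574*I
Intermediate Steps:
m(G) = 9 - √2*√G (m(G) = 9 - √(G + G) = 9 - √(2*G) = 9 - √2*√G)
M = 5/4 - I/2 (M = -1 + ((9 - √2*√(-2)) - 3*0)/4 = -1 + ((9 - √2*I*√2) + 0)/4 = -1 + ((9 - 2*I) + 0)/4 = -1 + (9 - 2*I)/4 = -1 + (9/4 - I/2) = 5/4 - I/2 ≈ 1.25 - 0.5*I)
F(K, j) = 3*(5/4 - I/2)*(K + j) (F(K, j) = 3*((5/4 - I/2)*(K + j)) = 3*(5/4 - I/2)*(K + j))
1292/F(-20, 41) - 627/2781 = 1292/((3*(5 - 2*I)*(-20 + 41)/4)) - 627/2781 = 1292/(((¾)*(5 - 2*I)*21)) - 627*1/2781 = 1292/(315/4 - 63*I/2) - 209/927 = 1292*(16*(315/4 + 63*I/2)/115101) - 209/927 = 20672*(315/4 + 63*I/2)/115101 - 209/927 = -209/927 + 20672*(315/4 + 63*I/2)/115101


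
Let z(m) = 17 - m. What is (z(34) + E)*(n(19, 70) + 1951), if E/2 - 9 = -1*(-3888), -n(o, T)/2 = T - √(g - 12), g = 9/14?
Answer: 14084147 + 1111*I*√2226 ≈ 1.4084e+7 + 52418.0*I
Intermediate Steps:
g = 9/14 (g = 9*(1/14) = 9/14 ≈ 0.64286)
n(o, T) = -2*T + I*√2226/7 (n(o, T) = -2*(T - √(9/14 - 12)) = -2*(T - √(-159/14)) = -2*(T - I*√2226/14) = -2*T + I*√2226/7)
E = 7794 (E = 18 + 2*(-1*(-3888)) = 18 + 2*3888 = 18 + 7776 = 7794)
(z(34) + E)*(n(19, 70) + 1951) = ((17 - 1*34) + 7794)*((-2*70 + I*√2226/7) + 1951) = ((17 - 34) + 7794)*((-140 + I*√2226/7) + 1951) = (-17 + 7794)*(1811 + I*√2226/7) = 7777*(1811 + I*√2226/7) = 14084147 + 1111*I*√2226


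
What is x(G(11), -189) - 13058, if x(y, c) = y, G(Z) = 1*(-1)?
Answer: -13059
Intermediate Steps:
G(Z) = -1
x(G(11), -189) - 13058 = -1 - 13058 = -13059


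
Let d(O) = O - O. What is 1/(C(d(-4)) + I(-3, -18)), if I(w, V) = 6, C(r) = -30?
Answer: -1/24 ≈ -0.041667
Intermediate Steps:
d(O) = 0
1/(C(d(-4)) + I(-3, -18)) = 1/(-30 + 6) = 1/(-24) = -1/24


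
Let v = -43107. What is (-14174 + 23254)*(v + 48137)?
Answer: 45672400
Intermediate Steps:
(-14174 + 23254)*(v + 48137) = (-14174 + 23254)*(-43107 + 48137) = 9080*5030 = 45672400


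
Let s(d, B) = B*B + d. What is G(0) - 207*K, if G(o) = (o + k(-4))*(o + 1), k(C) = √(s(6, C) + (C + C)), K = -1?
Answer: 207 + √14 ≈ 210.74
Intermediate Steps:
s(d, B) = d + B² (s(d, B) = B² + d = d + B²)
k(C) = √(6 + C² + 2*C) (k(C) = √((6 + C²) + (C + C)) = √((6 + C²) + 2*C) = √(6 + C² + 2*C))
G(o) = (1 + o)*(o + √14) (G(o) = (o + √(6 + (-4)² + 2*(-4)))*(o + 1) = (o + √(6 + 16 - 8))*(1 + o) = (o + √14)*(1 + o) = (1 + o)*(o + √14))
G(0) - 207*K = (0 + √14 + 0² + 0*√14) - 207*(-1) = (0 + √14 + 0 + 0) + 207 = √14 + 207 = 207 + √14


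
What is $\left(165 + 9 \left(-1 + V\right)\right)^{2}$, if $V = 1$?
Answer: $27225$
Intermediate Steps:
$\left(165 + 9 \left(-1 + V\right)\right)^{2} = \left(165 + 9 \left(-1 + 1\right)\right)^{2} = \left(165 + 9 \cdot 0\right)^{2} = \left(165 + 0\right)^{2} = 165^{2} = 27225$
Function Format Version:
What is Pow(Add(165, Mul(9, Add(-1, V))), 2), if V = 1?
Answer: 27225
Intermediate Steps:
Pow(Add(165, Mul(9, Add(-1, V))), 2) = Pow(Add(165, Mul(9, Add(-1, 1))), 2) = Pow(Add(165, Mul(9, 0)), 2) = Pow(Add(165, 0), 2) = Pow(165, 2) = 27225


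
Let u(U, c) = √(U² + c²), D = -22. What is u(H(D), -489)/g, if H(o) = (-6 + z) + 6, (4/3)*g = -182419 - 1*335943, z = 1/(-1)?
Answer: -2*√239122/777543 ≈ -0.0012578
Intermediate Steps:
z = -1
g = -777543/2 (g = 3*(-182419 - 1*335943)/4 = 3*(-182419 - 335943)/4 = (¾)*(-518362) = -777543/2 ≈ -3.8877e+5)
H(o) = -1 (H(o) = (-6 - 1) + 6 = -7 + 6 = -1)
u(H(D), -489)/g = √((-1)² + (-489)²)/(-777543/2) = √(1 + 239121)*(-2/777543) = √239122*(-2/777543) = -2*√239122/777543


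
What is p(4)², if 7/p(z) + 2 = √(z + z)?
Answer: 49/(4*(1 - √2)²) ≈ 71.398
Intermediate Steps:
p(z) = 7/(-2 + √2*√z) (p(z) = 7/(-2 + √(z + z)) = 7/(-2 + √(2*z)) = 7/(-2 + √2*√z))
p(4)² = (7/(-2 + √2*√4))² = (7/(-2 + √2*2))² = (7/(-2 + 2*√2))² = 49/(-2 + 2*√2)²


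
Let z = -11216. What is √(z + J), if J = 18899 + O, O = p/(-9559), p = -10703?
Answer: 50*√2321099/869 ≈ 87.659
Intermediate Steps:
O = 973/869 (O = -10703/(-9559) = -10703*(-1/9559) = 973/869 ≈ 1.1197)
J = 16424204/869 (J = 18899 + 973/869 = 16424204/869 ≈ 18900.)
√(z + J) = √(-11216 + 16424204/869) = √(6677500/869) = 50*√2321099/869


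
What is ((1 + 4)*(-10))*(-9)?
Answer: 450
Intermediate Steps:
((1 + 4)*(-10))*(-9) = (5*(-10))*(-9) = -50*(-9) = 450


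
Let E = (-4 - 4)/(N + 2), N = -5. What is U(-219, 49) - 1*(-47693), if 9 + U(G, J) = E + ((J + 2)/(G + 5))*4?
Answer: 15307114/321 ≈ 47686.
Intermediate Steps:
E = 8/3 (E = (-4 - 4)/(-5 + 2) = -8/(-3) = -8*(-⅓) = 8/3 ≈ 2.6667)
U(G, J) = -19/3 + 4*(2 + J)/(5 + G) (U(G, J) = -9 + (8/3 + ((J + 2)/(G + 5))*4) = -9 + (8/3 + ((2 + J)/(5 + G))*4) = -9 + (8/3 + 4*(2 + J)/(5 + G)) = -19/3 + 4*(2 + J)/(5 + G))
U(-219, 49) - 1*(-47693) = (-71 - 19*(-219) + 12*49)/(3*(5 - 219)) - 1*(-47693) = (⅓)*(-71 + 4161 + 588)/(-214) + 47693 = (⅓)*(-1/214)*4678 + 47693 = -2339/321 + 47693 = 15307114/321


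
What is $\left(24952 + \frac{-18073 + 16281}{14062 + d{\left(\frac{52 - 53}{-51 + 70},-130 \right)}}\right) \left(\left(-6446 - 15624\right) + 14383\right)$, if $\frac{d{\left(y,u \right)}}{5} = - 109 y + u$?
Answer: $- \frac{48981818039976}{255373} \approx -1.918 \cdot 10^{8}$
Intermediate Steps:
$d{\left(y,u \right)} = - 545 y + 5 u$ ($d{\left(y,u \right)} = 5 \left(- 109 y + u\right) = 5 \left(u - 109 y\right) = - 545 y + 5 u$)
$\left(24952 + \frac{-18073 + 16281}{14062 + d{\left(\frac{52 - 53}{-51 + 70},-130 \right)}}\right) \left(\left(-6446 - 15624\right) + 14383\right) = \left(24952 + \frac{-18073 + 16281}{14062 - \left(650 + 545 \frac{52 - 53}{-51 + 70}\right)}\right) \left(\left(-6446 - 15624\right) + 14383\right) = \left(24952 - \frac{1792}{14062 - \left(650 + 545 \left(- \frac{1}{19}\right)\right)}\right) \left(\left(-6446 - 15624\right) + 14383\right) = \left(24952 - \frac{1792}{14062 - \left(650 + 545 \left(\left(-1\right) \frac{1}{19}\right)\right)}\right) \left(-22070 + 14383\right) = \left(24952 - \frac{1792}{14062 - \frac{11805}{19}}\right) \left(-7687\right) = \left(24952 - \frac{1792}{\frac{255373}{19}}\right) \left(-7687\right) = \left(24952 - \frac{34048}{255373}\right) \left(-7687\right) = \frac{6372033048}{255373} \left(-7687\right) = - \frac{48981818039976}{255373}$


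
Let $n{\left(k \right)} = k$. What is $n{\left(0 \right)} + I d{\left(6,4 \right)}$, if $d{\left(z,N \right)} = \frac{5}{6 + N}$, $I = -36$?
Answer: $-18$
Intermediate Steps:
$n{\left(0 \right)} + I d{\left(6,4 \right)} = 0 - 36 \frac{5}{6 + 4} = 0 - 36 \cdot \frac{5}{10} = 0 - 36 \cdot 5 \cdot \frac{1}{10} = 0 - 18 = -18$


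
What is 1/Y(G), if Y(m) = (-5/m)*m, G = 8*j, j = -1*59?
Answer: -1/5 ≈ -0.20000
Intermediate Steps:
j = -59
G = -472 (G = 8*(-59) = -472)
Y(m) = -5
1/Y(G) = 1/(-5) = -1/5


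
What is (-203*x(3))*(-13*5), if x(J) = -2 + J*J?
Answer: 92365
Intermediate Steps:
x(J) = -2 + J**2
(-203*x(3))*(-13*5) = (-203*(-2 + 3**2))*(-13*5) = -203*(-2 + 9)*(-65) = -203*7*(-65) = -1421*(-65) = 92365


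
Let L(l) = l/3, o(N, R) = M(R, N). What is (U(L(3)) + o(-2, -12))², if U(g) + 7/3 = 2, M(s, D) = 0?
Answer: ⅑ ≈ 0.11111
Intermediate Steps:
o(N, R) = 0
L(l) = l/3 (L(l) = l*(⅓) = l/3)
U(g) = -⅓ (U(g) = -7/3 + 2 = -⅓)
(U(L(3)) + o(-2, -12))² = (-⅓ + 0)² = (-⅓)² = ⅑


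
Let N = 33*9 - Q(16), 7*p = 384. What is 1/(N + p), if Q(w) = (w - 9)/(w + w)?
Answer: 224/78767 ≈ 0.0028438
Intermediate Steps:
p = 384/7 (p = (⅐)*384 = 384/7 ≈ 54.857)
Q(w) = (-9 + w)/(2*w) (Q(w) = (-9 + w)/((2*w)) = (-9 + w)*(1/(2*w)) = (-9 + w)/(2*w))
N = 9497/32 (N = 33*9 - (-9 + 16)/(2*16) = 297 - 7/(2*16) = 297 - 1*7/32 = 297 - 7/32 = 9497/32 ≈ 296.78)
1/(N + p) = 1/(9497/32 + 384/7) = 1/(78767/224) = 224/78767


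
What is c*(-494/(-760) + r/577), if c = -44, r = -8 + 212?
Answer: -127391/2885 ≈ -44.156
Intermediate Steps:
r = 204
c*(-494/(-760) + r/577) = -44*(-494/(-760) + 204/577) = -44*(-494*(-1/760) + 204*(1/577)) = -44*(13/20 + 204/577) = -44*11581/11540 = -127391/2885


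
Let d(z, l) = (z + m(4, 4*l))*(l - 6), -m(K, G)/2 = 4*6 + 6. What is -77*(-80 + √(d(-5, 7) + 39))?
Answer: 6160 - 77*I*√26 ≈ 6160.0 - 392.62*I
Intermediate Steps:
m(K, G) = -60 (m(K, G) = -2*(4*6 + 6) = -2*(24 + 6) = -2*30 = -60)
d(z, l) = (-60 + z)*(-6 + l) (d(z, l) = (z - 60)*(l - 6) = (-60 + z)*(-6 + l))
-77*(-80 + √(d(-5, 7) + 39)) = -77*(-80 + √((360 - 60*7 - 6*(-5) + 7*(-5)) + 39)) = -77*(-80 + √((360 - 420 + 30 - 35) + 39)) = -77*(-80 + √(-65 + 39)) = -77*(-80 + √(-26)) = -77*(-80 + I*√26) = 6160 - 77*I*√26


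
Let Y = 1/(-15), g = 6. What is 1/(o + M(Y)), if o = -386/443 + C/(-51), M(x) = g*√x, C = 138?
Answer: -84535475/359117461 - 56715961*I*√15/2154704766 ≈ -0.2354 - 0.10194*I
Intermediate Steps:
Y = -1/15 ≈ -0.066667
M(x) = 6*√x
o = -26940/7531 (o = -386/443 + 138/(-51) = -386*1/443 + 138*(-1/51) = -386/443 - 46/17 = -26940/7531 ≈ -3.5772)
1/(o + M(Y)) = 1/(-26940/7531 + 6*√(-1/15)) = 1/(-26940/7531 + 6*(I*√15/15)) = 1/(-26940/7531 + 2*I*√15/5)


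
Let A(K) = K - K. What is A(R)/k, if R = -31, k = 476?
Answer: 0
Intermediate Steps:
A(K) = 0
A(R)/k = 0/476 = 0*(1/476) = 0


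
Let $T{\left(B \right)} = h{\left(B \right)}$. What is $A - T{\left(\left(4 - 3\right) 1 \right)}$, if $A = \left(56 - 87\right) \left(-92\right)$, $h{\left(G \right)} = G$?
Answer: $2851$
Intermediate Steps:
$T{\left(B \right)} = B$
$A = 2852$ ($A = \left(-31\right) \left(-92\right) = 2852$)
$A - T{\left(\left(4 - 3\right) 1 \right)} = 2852 - \left(4 - 3\right) 1 = 2852 - 1 \cdot 1 = 2852 - 1 = 2851$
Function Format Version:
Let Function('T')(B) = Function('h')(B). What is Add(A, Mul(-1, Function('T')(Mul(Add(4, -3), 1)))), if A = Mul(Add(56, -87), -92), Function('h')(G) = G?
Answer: 2851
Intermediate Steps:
Function('T')(B) = B
A = 2852 (A = Mul(-31, -92) = 2852)
Add(A, Mul(-1, Function('T')(Mul(Add(4, -3), 1)))) = Add(2852, Mul(-1, Mul(Add(4, -3), 1))) = Add(2852, Mul(-1, Mul(1, 1))) = Add(2852, Mul(-1, 1)) = Add(2852, -1) = 2851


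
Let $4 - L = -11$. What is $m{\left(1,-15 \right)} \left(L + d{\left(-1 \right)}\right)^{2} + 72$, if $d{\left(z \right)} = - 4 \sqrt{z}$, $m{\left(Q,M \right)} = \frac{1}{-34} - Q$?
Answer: $- \frac{4867}{34} + \frac{2100 i}{17} \approx -143.15 + 123.53 i$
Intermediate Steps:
$L = 15$ ($L = 4 - -11 = 4 + 11 = 15$)
$m{\left(Q,M \right)} = - \frac{1}{34} - Q$
$m{\left(1,-15 \right)} \left(L + d{\left(-1 \right)}\right)^{2} + 72 = \left(- \frac{1}{34} - 1\right) \left(15 - 4 \sqrt{-1}\right)^{2} + 72 = \left(- \frac{1}{34} - 1\right) \left(15 - 4 i\right)^{2} + 72 = - \frac{35 \left(15 - 4 i\right)^{2}}{34} + 72 = 72 - \frac{35 \left(15 - 4 i\right)^{2}}{34}$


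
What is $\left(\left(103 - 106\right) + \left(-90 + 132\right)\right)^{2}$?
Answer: $1521$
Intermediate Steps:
$\left(\left(103 - 106\right) + \left(-90 + 132\right)\right)^{2} = \left(\left(103 - 106\right) + 42\right)^{2} = \left(-3 + 42\right)^{2} = 39^{2} = 1521$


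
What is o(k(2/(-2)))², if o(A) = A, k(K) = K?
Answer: 1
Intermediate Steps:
o(k(2/(-2)))² = (2/(-2))² = (2*(-½))² = (-1)² = 1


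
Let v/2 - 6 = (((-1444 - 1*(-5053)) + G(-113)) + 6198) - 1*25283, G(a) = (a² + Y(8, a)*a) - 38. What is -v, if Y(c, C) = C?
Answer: -20060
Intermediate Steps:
G(a) = -38 + 2*a² (G(a) = (a² + a*a) - 38 = (a² + a²) - 38 = 2*a² - 38 = -38 + 2*a²)
v = 20060 (v = 12 + 2*((((-1444 - 1*(-5053)) + (-38 + 2*(-113)²)) + 6198) - 1*25283) = 12 + 2*((((-1444 + 5053) + (-38 + 2*12769)) + 6198) - 25283) = 12 + 2*(((3609 + (-38 + 25538)) + 6198) - 25283) = 12 + 2*(((3609 + 25500) + 6198) - 25283) = 12 + 2*((29109 + 6198) - 25283) = 12 + 2*(35307 - 25283) = 12 + 2*10024 = 12 + 20048 = 20060)
-v = -1*20060 = -20060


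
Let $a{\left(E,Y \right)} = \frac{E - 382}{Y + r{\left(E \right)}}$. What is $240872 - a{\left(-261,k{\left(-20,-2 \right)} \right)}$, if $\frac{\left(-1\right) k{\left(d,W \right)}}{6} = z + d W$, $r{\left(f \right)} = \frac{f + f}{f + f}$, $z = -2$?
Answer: $\frac{54677301}{227} \approx 2.4087 \cdot 10^{5}$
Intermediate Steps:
$r{\left(f \right)} = 1$ ($r{\left(f \right)} = \frac{2 f}{2 f} = 2 f \frac{1}{2 f} = 1$)
$k{\left(d,W \right)} = 12 - 6 W d$ ($k{\left(d,W \right)} = - 6 \left(-2 + d W\right) = - 6 \left(-2 + W d\right) = 12 - 6 W d$)
$a{\left(E,Y \right)} = \frac{-382 + E}{1 + Y}$ ($a{\left(E,Y \right)} = \frac{E - 382}{Y + 1} = \frac{-382 + E}{1 + Y}$)
$240872 - a{\left(-261,k{\left(-20,-2 \right)} \right)} = 240872 - \frac{-382 - 261}{1 + \left(12 - \left(-12\right) \left(-20\right)\right)} = 240872 - \frac{1}{1 + \left(12 - 240\right)} \left(-643\right) = 240872 - \frac{1}{1 - 228} \left(-643\right) = 240872 - \frac{1}{-227} \left(-643\right) = 240872 - \left(- \frac{1}{227}\right) \left(-643\right) = 240872 - \frac{643}{227} = \frac{54677301}{227}$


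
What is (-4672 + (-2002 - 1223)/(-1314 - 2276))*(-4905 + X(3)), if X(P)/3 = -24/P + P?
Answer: 8250473460/359 ≈ 2.2982e+7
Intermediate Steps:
X(P) = -72/P + 3*P (X(P) = 3*(-24/P + P) = 3*(P - 24/P) = -72/P + 3*P)
(-4672 + (-2002 - 1223)/(-1314 - 2276))*(-4905 + X(3)) = (-4672 + (-2002 - 1223)/(-1314 - 2276))*(-4905 + (-72/3 + 3*3)) = (-4672 - 3225/(-3590))*(-4905 + (-72*1/3 + 9)) = (-4672 - 3225*(-1/3590))*(-4905 + (-24 + 9)) = (-4672 + 645/718)*(-4905 - 15) = -3353851/718*(-4920) = 8250473460/359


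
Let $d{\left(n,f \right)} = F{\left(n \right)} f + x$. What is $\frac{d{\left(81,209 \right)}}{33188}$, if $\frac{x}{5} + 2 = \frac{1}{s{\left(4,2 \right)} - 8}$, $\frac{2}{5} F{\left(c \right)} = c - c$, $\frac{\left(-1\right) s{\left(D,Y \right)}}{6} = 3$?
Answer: $- \frac{265}{862888} \approx -0.00030711$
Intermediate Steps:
$s{\left(D,Y \right)} = -18$ ($s{\left(D,Y \right)} = \left(-6\right) 3 = -18$)
$F{\left(c \right)} = 0$ ($F{\left(c \right)} = \frac{5 \left(c - c\right)}{2} = \frac{5}{2} \cdot 0 = 0$)
$x = - \frac{265}{26}$ ($x = -10 + \frac{5}{-18 - 8} = -10 + \frac{5}{-26} = -10 + 5 \left(- \frac{1}{26}\right) = -10 - \frac{5}{26} = - \frac{265}{26} \approx -10.192$)
$d{\left(n,f \right)} = - \frac{265}{26}$ ($d{\left(n,f \right)} = 0 f - \frac{265}{26} = 0 - \frac{265}{26} = - \frac{265}{26}$)
$\frac{d{\left(81,209 \right)}}{33188} = - \frac{265}{26 \cdot 33188} = \left(- \frac{265}{26}\right) \frac{1}{33188} = - \frac{265}{862888}$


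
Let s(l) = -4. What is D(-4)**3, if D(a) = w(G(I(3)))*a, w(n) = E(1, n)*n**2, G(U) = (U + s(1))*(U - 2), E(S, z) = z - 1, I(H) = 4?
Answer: 0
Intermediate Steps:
E(S, z) = -1 + z
G(U) = (-4 + U)*(-2 + U) (G(U) = (U - 4)*(U - 2) = (-4 + U)*(-2 + U))
w(n) = n**2*(-1 + n) (w(n) = (-1 + n)*n**2 = n**2*(-1 + n))
D(a) = 0 (D(a) = ((8 + 4**2 - 6*4)**2*(-1 + (8 + 4**2 - 6*4)))*a = ((8 + 16 - 24)**2*(-1 + (8 + 16 - 24)))*a = (0**2*(-1 + 0))*a = (0*(-1))*a = 0*a = 0)
D(-4)**3 = 0**3 = 0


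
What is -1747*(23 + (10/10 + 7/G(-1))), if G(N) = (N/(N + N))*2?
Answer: -54157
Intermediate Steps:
G(N) = 1 (G(N) = (N/((2*N)))*2 = (N*(1/(2*N)))*2 = (½)*2 = 1)
-1747*(23 + (10/10 + 7/G(-1))) = -1747*(23 + (10/10 + 7/1)) = -1747*(23 + (10*(⅒) + 7*1)) = -1747*(23 + (1 + 7)) = -1747*(23 + 8) = -1747*31 = -54157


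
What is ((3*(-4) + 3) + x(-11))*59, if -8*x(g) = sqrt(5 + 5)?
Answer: -531 - 59*sqrt(10)/8 ≈ -554.32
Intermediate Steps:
x(g) = -sqrt(10)/8 (x(g) = -sqrt(5 + 5)/8 = -sqrt(10)/8)
((3*(-4) + 3) + x(-11))*59 = ((3*(-4) + 3) - sqrt(10)/8)*59 = ((-12 + 3) - sqrt(10)/8)*59 = (-9 - sqrt(10)/8)*59 = -531 - 59*sqrt(10)/8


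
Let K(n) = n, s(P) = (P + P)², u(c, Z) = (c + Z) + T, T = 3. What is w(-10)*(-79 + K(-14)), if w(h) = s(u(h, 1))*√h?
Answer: -13392*I*√10 ≈ -42349.0*I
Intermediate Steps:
u(c, Z) = 3 + Z + c (u(c, Z) = (c + Z) + 3 = (Z + c) + 3 = 3 + Z + c)
s(P) = 4*P² (s(P) = (2*P)² = 4*P²)
w(h) = 4*√h*(4 + h)² (w(h) = (4*(3 + 1 + h)²)*√h = (4*(4 + h)²)*√h = 4*√h*(4 + h)²)
w(-10)*(-79 + K(-14)) = (4*√(-10)*(4 - 10)²)*(-79 - 14) = (4*(I*√10)*(-6)²)*(-93) = (4*(I*√10)*36)*(-93) = (144*I*√10)*(-93) = -13392*I*√10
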